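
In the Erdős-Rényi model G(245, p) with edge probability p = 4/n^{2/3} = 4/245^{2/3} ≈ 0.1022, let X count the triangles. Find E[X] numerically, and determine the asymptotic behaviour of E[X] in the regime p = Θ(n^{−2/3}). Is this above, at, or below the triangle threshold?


Number of potential triangles: C(245, 3) = 2421090.
Each occurs with probability p³ ≈ (0.1022)³ ≈ 1.066222e-03.
By linearity: E[X] = C(245, 3)·p³ ≈ 2421090 · 1.066222e-03 ≈ 2581.4204.
Since α = 2/3 < 1, p = c/n^{2/3} ≫ 1/n is above the triangle threshold p ~ 1/n. Asymptotically E[X] ~ (c³/6)·n^{3(1−α)} = (4³/6)·n^{1} → ∞; triangles are abundant w.h.p.

E[X] ≈ 2581.4204; in regime p = Θ(1/n^{2/3}) E[X] diverges (above the triangle threshold p ~ 1/n).


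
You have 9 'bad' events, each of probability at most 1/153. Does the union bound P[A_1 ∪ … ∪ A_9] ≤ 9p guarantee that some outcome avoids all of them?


Union bound: P[∪_{i=1}^{9} A_i] ≤ Σ_i P[A_i] ≤ 9·p = 9·(1/153) = 1/17.
Numerically: 1/17 ≈ 0.0588.
Is 1/17 < 1? YES.
Since P[∪ A_i] ≤ 1/17 < 1, the complement has P[∩ A_i^c] ≥ 1 − 1/17 = 16/17 > 0, so some outcome avoids every A_i.

9·p = 1/17 ≈ 0.0588; existence CERTIFIED by the union bound.


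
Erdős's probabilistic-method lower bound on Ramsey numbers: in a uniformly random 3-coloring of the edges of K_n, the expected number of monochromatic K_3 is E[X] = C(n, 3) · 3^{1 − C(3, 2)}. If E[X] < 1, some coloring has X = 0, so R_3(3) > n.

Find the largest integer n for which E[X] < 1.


We need C(n, 3) · 3^{1 − 3} < 1, i.e. C(n, 3) < 3^{3 − 1} = 9.
Check values of n near the boundary:
  n = 3: C(3, 3) = 1; 1 < 9? YES
  n = 4: C(4, 3) = 4; 4 < 9? YES
  n = 5: C(5, 3) = 10; 10 < 9? NO
  n = 6: C(6, 3) = 20; 20 < 9? NO
The largest n with C(n, 3) < 9 is n = 4 (where E[X] = 4/9 ≈ 0.44444). Hence R_3(3) > 4, i.e. R_3(3) ≥ 5.

Largest n = 4; hence R_3(3) > 4.


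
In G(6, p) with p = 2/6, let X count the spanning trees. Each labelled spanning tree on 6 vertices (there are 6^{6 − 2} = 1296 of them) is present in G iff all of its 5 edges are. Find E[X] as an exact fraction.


K_6 has 6^{6 − 2} = 1296 labelled spanning trees.
For each such spanning tree H, let X_H = 1 if all 5 edges of H are present in G. Then P[X_H = 1] = p^{5} = (1/3)^{5} = 1/243.
By linearity of expectation: E[X] = Σ_H E[X_H] = 1296 · p^{5} = 1296 · 1/243 = 16/3.
Numerically: E[X] ≈ 5.3333.

E[X] = 1296 · (1/3)^{5} = 16/3 ≈ 5.3333.


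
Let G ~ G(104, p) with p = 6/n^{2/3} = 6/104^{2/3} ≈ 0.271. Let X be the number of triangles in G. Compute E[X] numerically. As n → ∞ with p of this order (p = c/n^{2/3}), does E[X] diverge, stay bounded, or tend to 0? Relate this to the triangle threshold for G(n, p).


Number of potential triangles: C(104, 3) = 182104.
Each occurs with probability p³ ≈ (0.271)³ ≈ 1.99704e-02.
By linearity: E[X] = C(104, 3)·p³ ≈ 182104 · 1.99704e-02 ≈ 3636.692.
Since α = 2/3 < 1, p = c/n^{2/3} ≫ 1/n is above the triangle threshold p ~ 1/n. Asymptotically E[X] ~ (c³/6)·n^{3(1−α)} = (6³/6)·n^{1} → ∞; triangles are abundant w.h.p.

E[X] ≈ 3636.692; in regime p = Θ(1/n^{2/3}) E[X] diverges (above the triangle threshold p ~ 1/n).


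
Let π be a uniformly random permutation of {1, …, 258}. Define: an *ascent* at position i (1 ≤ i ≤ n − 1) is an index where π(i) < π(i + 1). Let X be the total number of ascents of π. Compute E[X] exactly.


Write X = Σ X_I over i = 1, …, 257, with X_I the indicator of one ascent.
There are 257 indicators.
For each fixed i, the pair (π(i), π(i+1)) is a uniformly random ordered pair of distinct values from {1, …, 258}; by symmetry P[π(i) < π(i+1)] = 1/2.
By linearity: E[X] = 257 · (1/2) = (258 − 1) · (1/2) = 257/2 ≈ 128.500000.

E[X] = 257/2 = 128.500000.


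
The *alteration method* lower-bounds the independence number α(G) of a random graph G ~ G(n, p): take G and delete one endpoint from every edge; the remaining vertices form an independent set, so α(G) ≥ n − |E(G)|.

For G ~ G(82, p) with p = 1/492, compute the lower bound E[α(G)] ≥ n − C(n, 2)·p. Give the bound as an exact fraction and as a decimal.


E[|E(G)|] = C(82, 2)·p = 3321 · (1/492) = 27/4.
E[α(G)] ≥ n − E[|E(G)|] = 82 − 27/4 = 301/4.
Numerically: ≈ 75.2500.
(This is only a lower bound; the true E[α(G)] may be larger.)

E[α(G)] ≥ 301/4 ≈ 75.2500.


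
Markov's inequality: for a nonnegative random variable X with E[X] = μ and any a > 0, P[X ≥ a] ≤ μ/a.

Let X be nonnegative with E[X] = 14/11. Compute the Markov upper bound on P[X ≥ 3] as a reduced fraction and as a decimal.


μ = E[X] = 14/11, a = 3.
Markov: P[X ≥ 3] ≤ μ/a = (14/11)/3 = 14/33.
Numerically: ≈ 0.4242.
(Since a = 3 > μ = 1.2727, the bound 14/33 is < 1 and informative.)

P[X ≥ 3] ≤ 14/33 ≈ 0.4242.


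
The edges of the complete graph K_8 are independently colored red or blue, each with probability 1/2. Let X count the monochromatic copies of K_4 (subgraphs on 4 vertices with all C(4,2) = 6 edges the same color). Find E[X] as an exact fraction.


Let X = Σ_S X_S over the C(8, 4) = 70 subsets S of size 4, where X_S = 1 if the K_4 on S is monochromatic.
For a fixed S, the K_4 on S has C(4, 2) = 6 edges. P[all 6 edges red] = (1/2)^6, and likewise for blue, so P[monochromatic] = 2·(1/2)^6 = 2^{1 − 6} = 1/32.
By linearity: E[X] = C(8, 4) · 2^{1 − 6} = 70 · 1/32 = 35/16.
Numerically: E[X] ≈ 2.188.

E[X] = C(8,4)·2^(1−C(4,2)) = 35/16 ≈ 2.188.


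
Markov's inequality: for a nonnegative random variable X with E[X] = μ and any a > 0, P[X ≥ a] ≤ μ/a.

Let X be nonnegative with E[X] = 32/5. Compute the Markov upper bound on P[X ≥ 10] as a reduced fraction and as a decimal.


μ = E[X] = 32/5, a = 10.
Markov: P[X ≥ 10] ≤ μ/a = (32/5)/10 = 16/25.
Numerically: ≈ 0.6400.
(Since a = 10 > μ = 6.4000, the bound 16/25 is < 1 and informative.)

P[X ≥ 10] ≤ 16/25 ≈ 0.6400.


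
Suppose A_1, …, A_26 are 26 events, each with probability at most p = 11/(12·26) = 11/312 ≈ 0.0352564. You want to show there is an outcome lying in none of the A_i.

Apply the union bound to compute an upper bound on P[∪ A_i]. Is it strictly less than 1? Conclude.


Union bound: P[∪_{i=1}^{26} A_i] ≤ Σ_i P[A_i] ≤ 26·p = 26·(11/312) = 11/12.
Numerically: 11/12 ≈ 0.9166667.
Is 11/12 < 1? YES.
Since P[∪ A_i] ≤ 11/12 < 1, the complement has P[∩ A_i^c] ≥ 1 − 11/12 = 1/12 > 0, so some outcome avoids every A_i.

26·p = 11/12 ≈ 0.9166667; existence CERTIFIED by the union bound.


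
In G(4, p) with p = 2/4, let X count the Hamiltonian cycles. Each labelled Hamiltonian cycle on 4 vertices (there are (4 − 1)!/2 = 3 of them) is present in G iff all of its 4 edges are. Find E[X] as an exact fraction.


K_4 has (4 − 1)!/2 = 3 labelled Hamiltonian cycles.
For each such Hamiltonian cycle H, let X_H = 1 if all 4 edges of H are present in G. Then P[X_H = 1] = p^{4} = (1/2)^{4} = 1/16.
By linearity: E[X] = Σ_H E[X_H] = 3 · p^{4} = 3 · 1/16 = 3/16.
Numerically: E[X] ≈ 0.1875.

E[X] = 3 · (1/2)^{4} = 3/16 ≈ 0.1875.


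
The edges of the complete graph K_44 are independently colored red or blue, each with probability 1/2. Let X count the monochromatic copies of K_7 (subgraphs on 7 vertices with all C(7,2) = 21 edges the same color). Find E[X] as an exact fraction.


Let X = Σ_S X_S over the C(44, 7) = 38320568 subsets S of size 7, where X_S = 1 if the K_7 on S is monochromatic.
For a fixed S, the K_7 on S has C(7, 2) = 21 edges. P[all 21 edges red] = (1/2)^21, and likewise for blue, so P[monochromatic] = 2·(1/2)^21 = 2^{1 − 21} = 1/1048576.
Summing: E[X] = C(44, 7) · 2^{1 − 21} = 38320568 · 1/1048576 = 4790071/131072.
Numerically: E[X] ≈ 36.54534.

E[X] = C(44,7)·2^(1−C(7,2)) = 4790071/131072 ≈ 36.54534.


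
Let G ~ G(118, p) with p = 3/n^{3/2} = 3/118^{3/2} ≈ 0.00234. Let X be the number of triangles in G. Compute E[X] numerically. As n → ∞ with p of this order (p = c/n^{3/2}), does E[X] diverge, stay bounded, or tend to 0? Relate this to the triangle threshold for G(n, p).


Number of potential triangles: C(118, 3) = 266916.
Each occurs with probability p³ ≈ (0.00234)³ ≈ 1.28202e-08.
By linearity: E[X] = C(118, 3)·p³ ≈ 266916 · 1.28202e-08 ≈ 0.003.
Since α = 3/2 > 1, p = c/n^{3/2} = o(1/n) is below the triangle threshold p ~ 1/n. Asymptotically E[X] ~ (c³/6)·n^{3(1−α)} = (3³/6)·n^{-1.5} → 0, so by Markov's inequality G has no triangles w.h.p.

E[X] ≈ 0.003; in regime p = Θ(1/n^{3/2}) E[X] tends to 0 (below the triangle threshold p ~ 1/n).


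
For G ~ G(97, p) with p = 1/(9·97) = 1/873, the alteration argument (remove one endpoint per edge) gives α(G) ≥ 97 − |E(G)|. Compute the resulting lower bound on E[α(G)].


E[|E(G)|] = C(97, 2)·p = 4656 · (1/873) = 16/3.
E[α(G)] ≥ n − E[|E(G)|] = 97 − 16/3 = 275/3.
Numerically: ≈ 91.6667.
(This is only a lower bound; the true E[α(G)] may be larger.)

E[α(G)] ≥ 275/3 ≈ 91.6667.


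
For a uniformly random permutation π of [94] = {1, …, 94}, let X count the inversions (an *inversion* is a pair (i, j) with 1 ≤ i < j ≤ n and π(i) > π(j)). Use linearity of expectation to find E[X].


Write X = Σ X_I over the C(94, 2) = 4371 pairs i < j, with X_I the indicator of one inversion.
There are 4371 indicators.
For each fixed pair i < j, the values π(i) and π(j) are two distinct elements of {1, …, 94} in uniformly random order; by symmetry P[π(i) > π(j)] = 1/2.
By linearity: E[X] = 4371 · (1/2) = C(94, 2) · (1/2) = 4371/2 = 4371/2 ≈ 2185.500.

E[X] = 4371/2 = 2185.500.


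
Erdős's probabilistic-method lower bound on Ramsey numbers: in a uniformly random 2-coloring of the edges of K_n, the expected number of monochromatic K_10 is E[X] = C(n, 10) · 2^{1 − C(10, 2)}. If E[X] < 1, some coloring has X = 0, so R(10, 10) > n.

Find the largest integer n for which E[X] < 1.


We need C(n, 10) · 2^{1 − 45} < 1, i.e. C(n, 10) < 2^{45 − 1} = 17592186044416.
Check values of n near the boundary:
  n = 97: C(97, 10) = 12576469727536; 12576469727536 < 17592186044416? YES
  n = 98: C(98, 10) = 14005614014756; 14005614014756 < 17592186044416? YES
  n = 99: C(99, 10) = 15579278510796; 15579278510796 < 17592186044416? YES
  n = 100: C(100, 10) = 17310309456440; 17310309456440 < 17592186044416? YES
  n = 101: C(101, 10) = 19212541264840; 19212541264840 < 17592186044416? NO
  n = 102: C(102, 10) = 21300860967540; 21300860967540 < 17592186044416? NO
  n = 103: C(103, 10) = 23591276125340; 23591276125340 < 17592186044416? NO
The largest n with C(n, 10) < 17592186044416 is n = 100 (where E[X] = 2163788682055/2199023255552 ≈ 0.9840). Hence R(10, 10) > 100, i.e. R(10, 10) ≥ 101.

Largest n = 100; hence R(10, 10) > 100.


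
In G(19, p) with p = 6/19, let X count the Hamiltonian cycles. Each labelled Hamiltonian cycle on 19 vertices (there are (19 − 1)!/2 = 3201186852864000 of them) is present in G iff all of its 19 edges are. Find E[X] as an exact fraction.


K_19 has (19 − 1)!/2 = 3201186852864000 labelled Hamiltonian cycles.
For each such Hamiltonian cycle H, let X_H = 1 if all 19 edges of H are present in G. Then P[X_H = 1] = p^{19} = (6/19)^{19} = 609359740010496/1978419655660313589123979.
Summing the indicators: E[X] = Σ_H E[X_H] = 3201186852864000 · p^{19} = 3201186852864000 · 609359740010496/1978419655660313589123979 = 1950674388386224952567660544000/1978419655660313589123979.
Numerically: E[X] ≈ 985976.

E[X] = 3201186852864000 · (6/19)^{19} = 1950674388386224952567660544000/1978419655660313589123979 ≈ 985976.


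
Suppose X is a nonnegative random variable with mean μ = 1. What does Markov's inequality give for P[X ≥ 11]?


μ = E[X] = 1, a = 11.
Markov: P[X ≥ 11] ≤ μ/a = (1)/11 = 1/11.
Numerically: ≈ 0.0909.
(Since a = 11 > μ = 1.0000, the bound 1/11 is < 1 and informative.)

P[X ≥ 11] ≤ 1/11 ≈ 0.0909.


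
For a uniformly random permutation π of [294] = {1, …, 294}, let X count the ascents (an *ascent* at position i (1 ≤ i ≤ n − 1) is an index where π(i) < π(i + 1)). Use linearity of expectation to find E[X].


Write X = Σ X_I over i = 1, …, 293, with X_I the indicator of one ascent.
There are 293 indicators.
For each fixed i, the pair (π(i), π(i+1)) is a uniformly random ordered pair of distinct values from {1, …, 294}; by symmetry P[π(i) < π(i+1)] = 1/2.
By linearity: E[X] = 293 · (1/2) = (294 − 1) · (1/2) = 293/2 ≈ 146.50000.

E[X] = 293/2 = 146.50000.


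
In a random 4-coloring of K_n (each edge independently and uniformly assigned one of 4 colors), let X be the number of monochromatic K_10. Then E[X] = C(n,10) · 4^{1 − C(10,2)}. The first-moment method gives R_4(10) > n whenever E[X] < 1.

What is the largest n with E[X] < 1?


We need C(n, 10) · 4^{1 − 45} < 1, i.e. C(n, 10) < 4^{45 − 1} = 309485009821345068724781056.
Check values of n near the boundary:
  n = 2020: C(2020, 10) = 304832018578739931133653656; 304832018578739931133653656 < 309485009821345068724781056? YES
  n = 2021: C(2021, 10) = 306347841644770462864800616; 306347841644770462864800616 < 309485009821345068724781056? YES
  n = 2022: C(2022, 10) = 307870445231474093395937796; 307870445231474093395937796 < 309485009821345068724781056? YES
  n = 2023: C(2023, 10) = 309399856285778485315440716; 309399856285778485315440716 < 309485009821345068724781056? YES
  n = 2024: C(2024, 10) = 310936101848269937576192656; 310936101848269937576192656 < 309485009821345068724781056? NO
The largest n with C(n, 10) < 309485009821345068724781056 is n = 2023 (where E[X] = 77349964071444621328860179/77371252455336267181195264 ≈ 0.999725). Hence R_4(10) > 2023, i.e. R_4(10) ≥ 2024.

Largest n = 2023; hence R_4(10) > 2023.


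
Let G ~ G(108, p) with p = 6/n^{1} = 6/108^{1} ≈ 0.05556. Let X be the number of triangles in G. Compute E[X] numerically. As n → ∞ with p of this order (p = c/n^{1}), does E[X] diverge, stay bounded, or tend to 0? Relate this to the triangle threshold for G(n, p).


Number of potential triangles: C(108, 3) = 204156.
Each occurs with probability p³ ≈ (0.05556)³ ≈ 1.714678e-04.
By linearity: E[X] = C(108, 3)·p³ ≈ 204156 · 1.714678e-04 ≈ 35.0062.
Here α = 1, so p = 6/n is exactly at the triangle threshold p ~ 1/n. Asymptotically E[X] → c³/6 = 6³/6 = 36 ≈ 36.0000, a bounded constant. In this regime the triangle count is asymptotically Poisson(c³/6).

E[X] ≈ 35.0062; in regime p = Θ(1/n^{1}) E[X] stays bounded (at the triangle threshold p ~ 1/n).


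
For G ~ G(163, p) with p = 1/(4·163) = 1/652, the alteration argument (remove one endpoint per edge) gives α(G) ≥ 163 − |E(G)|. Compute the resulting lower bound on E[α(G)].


E[|E(G)|] = C(163, 2)·p = 13203 · (1/652) = 81/4.
E[α(G)] ≥ n − E[|E(G)|] = 163 − 81/4 = 571/4.
Numerically: ≈ 142.750.
(This is only a lower bound; the true E[α(G)] may be larger.)

E[α(G)] ≥ 571/4 ≈ 142.750.


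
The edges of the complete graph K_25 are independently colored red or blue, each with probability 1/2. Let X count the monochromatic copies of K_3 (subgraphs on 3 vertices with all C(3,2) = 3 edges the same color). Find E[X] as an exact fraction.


Let X = Σ_S X_S over the C(25, 3) = 2300 subsets S of size 3, where X_S = 1 if the K_3 on S is monochromatic.
For a fixed S, the K_3 on S has C(3, 2) = 3 edges. P[all 3 edges red] = (1/2)^3, and likewise for blue, so P[monochromatic] = 2·(1/2)^3 = 2^{1 − 3} = 1/4.
Summing: E[X] = C(25, 3) · 2^{1 − 3} = 2300 · 1/4 = 575.
Numerically: E[X] ≈ 575.000000.

E[X] = C(25,3)·2^(1−C(3,2)) = 575 ≈ 575.000000.


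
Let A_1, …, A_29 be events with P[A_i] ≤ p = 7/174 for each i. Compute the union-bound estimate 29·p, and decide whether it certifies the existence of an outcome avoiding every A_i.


Union bound: P[∪_{i=1}^{29} A_i] ≤ Σ_i P[A_i] ≤ 29·p = 29·(7/174) = 7/6.
Numerically: 7/6 ≈ 1.166667.
Is 7/6 < 1? NO.
Since the bound 7/6 is ≥ 1, the union bound is uninformative here; it does NOT by itself certify existence.

29·p = 7/6 ≈ 1.166667; existence NOT certified by the union bound.


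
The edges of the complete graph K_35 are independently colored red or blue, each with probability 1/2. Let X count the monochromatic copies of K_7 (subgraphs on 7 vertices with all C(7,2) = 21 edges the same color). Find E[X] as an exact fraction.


Let X = Σ_S X_S over the C(35, 7) = 6724520 subsets S of size 7, where X_S = 1 if the K_7 on S is monochromatic.
For a fixed S, the K_7 on S has C(7, 2) = 21 edges. P[all 21 edges red] = (1/2)^21, and likewise for blue, so P[monochromatic] = 2·(1/2)^21 = 2^{1 − 21} = 1/1048576.
By linearity: E[X] = C(35, 7) · 2^{1 − 21} = 6724520 · 1/1048576 = 840565/131072.
Numerically: E[X] ≈ 6.413002.

E[X] = C(35,7)·2^(1−C(7,2)) = 840565/131072 ≈ 6.413002.


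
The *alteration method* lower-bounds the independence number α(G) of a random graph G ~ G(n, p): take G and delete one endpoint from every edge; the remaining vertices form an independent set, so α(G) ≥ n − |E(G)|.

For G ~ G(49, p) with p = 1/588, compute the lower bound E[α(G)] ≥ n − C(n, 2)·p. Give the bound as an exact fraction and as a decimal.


E[|E(G)|] = C(49, 2)·p = 1176 · (1/588) = 2.
E[α(G)] ≥ n − E[|E(G)|] = 49 − 2 = 47.
Numerically: ≈ 47.000000.
(This is only a lower bound; the true E[α(G)] may be larger.)

E[α(G)] ≥ 47 ≈ 47.000000.


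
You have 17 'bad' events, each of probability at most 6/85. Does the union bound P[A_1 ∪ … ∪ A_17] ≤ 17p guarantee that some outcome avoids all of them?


Union bound: P[∪_{i=1}^{17} A_i] ≤ Σ_i P[A_i] ≤ 17·p = 17·(6/85) = 6/5.
Numerically: 6/5 ≈ 1.20000.
Is 6/5 < 1? NO.
Since the bound 6/5 is ≥ 1, the union bound is uninformative here; it does NOT by itself certify existence.

17·p = 6/5 ≈ 1.20000; existence NOT certified by the union bound.


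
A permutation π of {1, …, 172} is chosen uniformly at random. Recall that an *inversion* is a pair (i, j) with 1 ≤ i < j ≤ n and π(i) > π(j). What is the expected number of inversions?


Write X = Σ X_I over the C(172, 2) = 14706 pairs i < j, with X_I the indicator of one inversion.
There are 14706 indicators.
For each fixed pair i < j, the values π(i) and π(j) are two distinct elements of {1, …, 172} in uniformly random order; by symmetry P[π(i) > π(j)] = 1/2.
By linearity: E[X] = 14706 · (1/2) = C(172, 2) · (1/2) = 14706/2 = 7353 ≈ 7353.000000.

E[X] = 7353 = 7353.000000.


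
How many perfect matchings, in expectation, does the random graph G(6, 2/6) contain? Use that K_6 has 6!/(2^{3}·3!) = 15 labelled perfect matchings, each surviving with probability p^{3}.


K_6 has 6!/(2^{3}·3!) = 15 labelled perfect matchings.
For each such perfect matching H, let X_H = 1 if all 3 edges of H are present in G. Then P[X_H = 1] = p^{3} = (1/3)^{3} = 1/27.
Summing the indicators: E[X] = Σ_H E[X_H] = 15 · p^{3} = 15 · 1/27 = 5/9.
Numerically: E[X] ≈ 0.555556.

E[X] = 15 · (1/3)^{3} = 5/9 ≈ 0.555556.


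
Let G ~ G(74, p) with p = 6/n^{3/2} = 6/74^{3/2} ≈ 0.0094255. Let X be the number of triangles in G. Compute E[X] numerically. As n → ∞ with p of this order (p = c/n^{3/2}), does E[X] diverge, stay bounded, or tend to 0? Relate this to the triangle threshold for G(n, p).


Number of potential triangles: C(74, 3) = 64824.
Each occurs with probability p³ ≈ (0.0094255)³ ≈ 8.3735769e-07.
By linearity: E[X] = C(74, 3)·p³ ≈ 64824 · 8.3735769e-07 ≈ 0.05428.
Since α = 3/2 > 1, p = c/n^{3/2} = o(1/n) is below the triangle threshold p ~ 1/n. Asymptotically E[X] ~ (c³/6)·n^{3(1−α)} = (6³/6)·n^{-1.5} → 0, so by Markov's inequality G has no triangles w.h.p.

E[X] ≈ 0.05428; in regime p = Θ(1/n^{3/2}) E[X] tends to 0 (below the triangle threshold p ~ 1/n).


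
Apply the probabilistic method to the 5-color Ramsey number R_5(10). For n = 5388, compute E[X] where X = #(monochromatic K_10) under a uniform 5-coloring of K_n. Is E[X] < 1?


E[X] = C(5388, 10) · 5^{1 − 45} = 5634865093375880654852250419586 · 5^{−44} = 5634865093375880654852250419586/5684341886080801486968994140625.
As a reduced fraction: E[X] = 5634865093375880654852250419586/5684341886080801486968994140625 ≈ 0.991.
Is E[X] < 1? YES.
Since E[X] < 1, there exists a 5-coloring of K_{5388} with no monochromatic K_10; hence R_5(10) > 5388.

E[X] = 5634865093375880654852250419586/5684341886080801486968994140625 ≈ 0.991; E[X] < 1, so R_5(10) > 5388.


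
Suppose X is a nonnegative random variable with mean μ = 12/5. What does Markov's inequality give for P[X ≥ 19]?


μ = E[X] = 12/5, a = 19.
Markov: P[X ≥ 19] ≤ μ/a = (12/5)/19 = 12/95.
Numerically: ≈ 0.12632.
(Since a = 19 > μ = 2.40000, the bound 12/95 is < 1 and informative.)

P[X ≥ 19] ≤ 12/95 ≈ 0.12632.


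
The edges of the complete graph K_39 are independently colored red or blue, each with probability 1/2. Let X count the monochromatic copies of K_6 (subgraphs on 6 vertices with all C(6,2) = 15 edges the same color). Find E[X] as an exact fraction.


Let X = Σ_S X_S over the C(39, 6) = 3262623 subsets S of size 6, where X_S = 1 if the K_6 on S is monochromatic.
For a fixed S, the K_6 on S has C(6, 2) = 15 edges. P[all 15 edges red] = (1/2)^15, and likewise for blue, so P[monochromatic] = 2·(1/2)^15 = 2^{1 − 15} = 1/16384.
Summing: E[X] = C(39, 6) · 2^{1 − 15} = 3262623 · 1/16384 = 3262623/16384.
Numerically: E[X] ≈ 199.134705.

E[X] = C(39,6)·2^(1−C(6,2)) = 3262623/16384 ≈ 199.134705.


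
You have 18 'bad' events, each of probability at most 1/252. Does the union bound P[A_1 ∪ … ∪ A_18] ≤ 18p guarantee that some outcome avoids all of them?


Union bound: P[∪_{i=1}^{18} A_i] ≤ Σ_i P[A_i] ≤ 18·p = 18·(1/252) = 1/14.
Numerically: 1/14 ≈ 0.07143.
Is 1/14 < 1? YES.
Since P[∪ A_i] ≤ 1/14 < 1, the complement has P[∩ A_i^c] ≥ 1 − 1/14 = 13/14 > 0, so some outcome avoids every A_i.

18·p = 1/14 ≈ 0.07143; existence CERTIFIED by the union bound.


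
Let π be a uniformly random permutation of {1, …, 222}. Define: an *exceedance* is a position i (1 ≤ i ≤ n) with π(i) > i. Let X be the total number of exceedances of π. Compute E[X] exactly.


Write X = Σ_{i=1}^{222} X_i, where X_i = 1_{π(i) > i}.
For each fixed i, π(i) is uniform over {1, …, 222} (marginal of a uniform permutation), so P[π(i) > i] = (n − i)/n. Summing: Σ_{i=1}^{222} (n − i)/n = (0 + 1 + … + 221)/222 = 222(222 − 1)/(2·222) = (222 − 1)/2.
Hence E[X] = Σ_{i=1}^{222} (222 − i)/222 = 221/2 ≈ 110.5000.

E[X] = 221/2 = 110.5000.


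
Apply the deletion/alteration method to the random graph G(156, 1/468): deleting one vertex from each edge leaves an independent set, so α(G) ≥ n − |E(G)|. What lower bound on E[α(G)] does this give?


E[|E(G)|] = C(156, 2)·p = 12090 · (1/468) = 155/6.
E[α(G)] ≥ n − E[|E(G)|] = 156 − 155/6 = 781/6.
Numerically: ≈ 130.166667.
(This is only a lower bound; the true E[α(G)] may be larger.)

E[α(G)] ≥ 781/6 ≈ 130.166667.


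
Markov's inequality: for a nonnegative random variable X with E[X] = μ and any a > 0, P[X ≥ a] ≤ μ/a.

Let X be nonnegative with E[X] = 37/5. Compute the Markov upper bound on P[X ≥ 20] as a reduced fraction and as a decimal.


μ = E[X] = 37/5, a = 20.
Markov: P[X ≥ 20] ≤ μ/a = (37/5)/20 = 37/100.
Numerically: ≈ 0.3700.
(Since a = 20 > μ = 7.4000, the bound 37/100 is < 1 and informative.)

P[X ≥ 20] ≤ 37/100 ≈ 0.3700.


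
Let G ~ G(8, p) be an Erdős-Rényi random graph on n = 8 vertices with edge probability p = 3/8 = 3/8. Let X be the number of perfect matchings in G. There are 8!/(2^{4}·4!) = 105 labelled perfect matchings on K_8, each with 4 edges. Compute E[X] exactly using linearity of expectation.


K_8 has 8!/(2^{4}·4!) = 105 labelled perfect matchings.
For each such perfect matching H, let X_H = 1 if all 4 edges of H are present in G. Then P[X_H = 1] = p^{4} = (3/8)^{4} = 81/4096.
By linearity of expectation: E[X] = Σ_H E[X_H] = 105 · p^{4} = 105 · 81/4096 = 8505/4096.
Numerically: E[X] ≈ 2.07642.

E[X] = 105 · (3/8)^{4} = 8505/4096 ≈ 2.07642.


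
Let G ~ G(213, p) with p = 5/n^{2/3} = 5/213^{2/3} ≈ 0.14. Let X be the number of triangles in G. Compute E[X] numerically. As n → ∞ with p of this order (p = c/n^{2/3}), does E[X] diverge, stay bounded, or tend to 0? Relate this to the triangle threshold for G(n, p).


Number of potential triangles: C(213, 3) = 1587986.
Each occurs with probability p³ ≈ (0.14)³ ≈ 2.75519e-03.
By linearity: E[X] = C(213, 3)·p³ ≈ 1587986 · 2.75519e-03 ≈ 4375.196.
Since α = 2/3 < 1, p = c/n^{2/3} ≫ 1/n is above the triangle threshold p ~ 1/n. Asymptotically E[X] ~ (c³/6)·n^{3(1−α)} = (5³/6)·n^{1} → ∞; triangles are abundant w.h.p.

E[X] ≈ 4375.196; in regime p = Θ(1/n^{2/3}) E[X] diverges (above the triangle threshold p ~ 1/n).


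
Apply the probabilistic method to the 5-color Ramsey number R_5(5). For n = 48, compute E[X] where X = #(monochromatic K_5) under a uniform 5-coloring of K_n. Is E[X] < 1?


E[X] = C(48, 5) · 5^{1 − 10} = 1712304 · 5^{−9} = 1712304/1953125.
As a reduced fraction: E[X] = 1712304/1953125 ≈ 0.8766996.
Is E[X] < 1? YES.
Since E[X] < 1, there exists a 5-coloring of K_{48} with no monochromatic K_5; hence R_5(5) > 48.

E[X] = 1712304/1953125 ≈ 0.8766996; E[X] < 1, so R_5(5) > 48.


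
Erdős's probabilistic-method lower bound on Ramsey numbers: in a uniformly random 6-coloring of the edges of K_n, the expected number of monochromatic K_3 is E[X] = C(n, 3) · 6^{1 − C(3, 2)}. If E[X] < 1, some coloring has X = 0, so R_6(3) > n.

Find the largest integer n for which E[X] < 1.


We need C(n, 3) · 6^{1 − 3} < 1, i.e. C(n, 3) < 6^{3 − 1} = 36.
Check values of n near the boundary:
  n = 4: C(4, 3) = 4; 4 < 36? YES
  n = 5: C(5, 3) = 10; 10 < 36? YES
  n = 6: C(6, 3) = 20; 20 < 36? YES
  n = 7: C(7, 3) = 35; 35 < 36? YES
  n = 8: C(8, 3) = 56; 56 < 36? NO
  n = 9: C(9, 3) = 84; 84 < 36? NO
The largest n with C(n, 3) < 36 is n = 7 (where E[X] = 35/36 ≈ 0.972). Hence R_6(3) > 7, i.e. R_6(3) ≥ 8.

Largest n = 7; hence R_6(3) > 7.


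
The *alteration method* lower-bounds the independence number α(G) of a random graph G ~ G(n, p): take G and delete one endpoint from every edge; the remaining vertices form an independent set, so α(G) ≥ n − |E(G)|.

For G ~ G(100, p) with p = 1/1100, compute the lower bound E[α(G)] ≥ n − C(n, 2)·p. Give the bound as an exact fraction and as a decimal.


E[|E(G)|] = C(100, 2)·p = 4950 · (1/1100) = 9/2.
E[α(G)] ≥ n − E[|E(G)|] = 100 − 9/2 = 191/2.
Numerically: ≈ 95.500000.
(This is only a lower bound; the true E[α(G)] may be larger.)

E[α(G)] ≥ 191/2 ≈ 95.500000.


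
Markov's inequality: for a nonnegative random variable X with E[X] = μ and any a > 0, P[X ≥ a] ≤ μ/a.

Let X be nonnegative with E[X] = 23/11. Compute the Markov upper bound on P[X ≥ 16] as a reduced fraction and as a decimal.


μ = E[X] = 23/11, a = 16.
Markov: P[X ≥ 16] ≤ μ/a = (23/11)/16 = 23/176.
Numerically: ≈ 0.130682.
(Since a = 16 > μ = 2.090909, the bound 23/176 is < 1 and informative.)

P[X ≥ 16] ≤ 23/176 ≈ 0.130682.


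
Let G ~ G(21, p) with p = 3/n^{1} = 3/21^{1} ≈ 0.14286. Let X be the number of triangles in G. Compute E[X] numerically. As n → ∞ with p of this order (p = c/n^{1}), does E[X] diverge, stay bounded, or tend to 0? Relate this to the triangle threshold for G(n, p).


Number of potential triangles: C(21, 3) = 1330.
Each occurs with probability p³ ≈ (0.14286)³ ≈ 2.9154519e-03.
By linearity: E[X] = C(21, 3)·p³ ≈ 1330 · 2.9154519e-03 ≈ 3.87755.
Here α = 1, so p = 3/n is exactly at the triangle threshold p ~ 1/n. Asymptotically E[X] → c³/6 = 3³/6 = 9/2 ≈ 4.50000, a bounded constant. In this regime the triangle count is asymptotically Poisson(c³/6).

E[X] ≈ 3.87755; in regime p = Θ(1/n^{1}) E[X] stays bounded (at the triangle threshold p ~ 1/n).


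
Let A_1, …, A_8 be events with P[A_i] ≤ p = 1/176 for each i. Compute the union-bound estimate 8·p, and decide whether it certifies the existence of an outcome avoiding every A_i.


Union bound: P[∪_{i=1}^{8} A_i] ≤ Σ_i P[A_i] ≤ 8·p = 8·(1/176) = 1/22.
Numerically: 1/22 ≈ 0.0455.
Is 1/22 < 1? YES.
Since P[∪ A_i] ≤ 1/22 < 1, the complement has P[∩ A_i^c] ≥ 1 − 1/22 = 21/22 > 0, so some outcome avoids every A_i.

8·p = 1/22 ≈ 0.0455; existence CERTIFIED by the union bound.


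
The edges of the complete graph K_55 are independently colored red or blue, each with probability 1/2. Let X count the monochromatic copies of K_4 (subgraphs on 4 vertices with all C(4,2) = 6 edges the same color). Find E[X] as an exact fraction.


Let X = Σ_S X_S over the C(55, 4) = 341055 subsets S of size 4, where X_S = 1 if the K_4 on S is monochromatic.
For a fixed S, the K_4 on S has C(4, 2) = 6 edges. P[all 6 edges red] = (1/2)^6, and likewise for blue, so P[monochromatic] = 2·(1/2)^6 = 2^{1 − 6} = 1/32.
By linearity of expectation: E[X] = C(55, 4) · 2^{1 − 6} = 341055 · 1/32 = 341055/32.
Numerically: E[X] ≈ 10657.969.

E[X] = C(55,4)·2^(1−C(4,2)) = 341055/32 ≈ 10657.969.


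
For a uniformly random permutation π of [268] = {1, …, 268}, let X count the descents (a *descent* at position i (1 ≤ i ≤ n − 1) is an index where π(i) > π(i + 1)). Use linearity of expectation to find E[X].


Write X = Σ X_I over i = 1, …, 267, with X_I the indicator of one descent.
There are 267 indicators.
For each fixed i, the pair (π(i), π(i+1)) is a uniformly random ordered pair of distinct values from {1, …, 268}; by symmetry P[π(i) > π(i+1)] = 1/2.
By linearity: E[X] = 267 · (1/2) = (268 − 1) · (1/2) = 267/2 ≈ 133.500000.

E[X] = 267/2 = 133.500000.


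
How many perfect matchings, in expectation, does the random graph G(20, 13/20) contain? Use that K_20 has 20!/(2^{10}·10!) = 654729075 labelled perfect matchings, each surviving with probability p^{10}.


K_20 has 20!/(2^{10}·10!) = 654729075 labelled perfect matchings.
For each such perfect matching H, let X_H = 1 if all 10 edges of H are present in G. Then P[X_H = 1] = p^{10} = (13/20)^{10} = 137858491849/10240000000000.
By linearity: E[X] = Σ_H E[X_H] = 654729075 · p^{10} = 654729075 · 137858491849/10240000000000 = 3610398513967632387/409600000000.
Numerically: E[X] ≈ 8.8144e+06.

E[X] = 654729075 · (13/20)^{10} = 3610398513967632387/409600000000 ≈ 8.8144e+06.


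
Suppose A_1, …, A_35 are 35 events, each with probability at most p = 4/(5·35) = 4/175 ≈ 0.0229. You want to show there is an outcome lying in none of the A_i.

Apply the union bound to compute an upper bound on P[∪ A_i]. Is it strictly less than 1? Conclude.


Union bound: P[∪_{i=1}^{35} A_i] ≤ Σ_i P[A_i] ≤ 35·p = 35·(4/175) = 4/5.
Numerically: 4/5 ≈ 0.8000.
Is 4/5 < 1? YES.
Since P[∪ A_i] ≤ 4/5 < 1, the complement has P[∩ A_i^c] ≥ 1 − 4/5 = 1/5 > 0, so some outcome avoids every A_i.

35·p = 4/5 ≈ 0.8000; existence CERTIFIED by the union bound.


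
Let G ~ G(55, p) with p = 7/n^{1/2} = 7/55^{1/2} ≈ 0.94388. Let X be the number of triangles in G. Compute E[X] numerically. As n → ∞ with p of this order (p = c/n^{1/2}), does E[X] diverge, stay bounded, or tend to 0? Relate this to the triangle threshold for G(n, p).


Number of potential triangles: C(55, 3) = 26235.
Each occurs with probability p³ ≈ (0.94388)³ ≈ 8.40911101e-01.
By linearity: E[X] = C(55, 3)·p³ ≈ 26235 · 8.40911101e-01 ≈ 22061.302739.
Since α = 1/2 < 1, p = c/n^{1/2} ≫ 1/n is above the triangle threshold p ~ 1/n. Asymptotically E[X] ~ (c³/6)·n^{3(1−α)} = (7³/6)·n^{1.5} → ∞; triangles are abundant w.h.p.

E[X] ≈ 22061.302739; in regime p = Θ(1/n^{1/2}) E[X] diverges (above the triangle threshold p ~ 1/n).


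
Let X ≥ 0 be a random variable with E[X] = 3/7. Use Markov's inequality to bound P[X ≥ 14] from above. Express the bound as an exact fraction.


μ = E[X] = 3/7, a = 14.
Markov: P[X ≥ 14] ≤ μ/a = (3/7)/14 = 3/98.
Numerically: ≈ 0.031.
(Since a = 14 > μ = 0.429, the bound 3/98 is < 1 and informative.)

P[X ≥ 14] ≤ 3/98 ≈ 0.031.


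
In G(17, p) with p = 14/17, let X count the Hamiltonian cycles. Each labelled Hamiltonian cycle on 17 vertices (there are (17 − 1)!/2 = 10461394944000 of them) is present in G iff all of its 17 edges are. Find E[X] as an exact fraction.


K_17 has (17 − 1)!/2 = 10461394944000 labelled Hamiltonian cycles.
For each such Hamiltonian cycle H, let X_H = 1 if all 17 edges of H are present in G. Then P[X_H = 1] = p^{17} = (14/17)^{17} = 30491346729331195904/827240261886336764177.
By linearity: E[X] = Σ_H E[X_H] = 10461394944000 · p^{17} = 10461394944000 · 30491346729331195904/827240261886336764177 = 318982020509976309331579109376000/827240261886336764177.
Numerically: E[X] ≈ 3.856e+11.

E[X] = 10461394944000 · (14/17)^{17} = 318982020509976309331579109376000/827240261886336764177 ≈ 3.856e+11.


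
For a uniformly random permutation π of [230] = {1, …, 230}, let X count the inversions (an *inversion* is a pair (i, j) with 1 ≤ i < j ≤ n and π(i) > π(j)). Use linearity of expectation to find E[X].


Write X = Σ X_I over the C(230, 2) = 26335 pairs i < j, with X_I the indicator of one inversion.
There are 26335 indicators.
For each fixed pair i < j, the values π(i) and π(j) are two distinct elements of {1, …, 230} in uniformly random order; by symmetry P[π(i) > π(j)] = 1/2.
By linearity: E[X] = 26335 · (1/2) = C(230, 2) · (1/2) = 26335/2 = 26335/2 ≈ 13167.5000.

E[X] = 26335/2 = 13167.5000.


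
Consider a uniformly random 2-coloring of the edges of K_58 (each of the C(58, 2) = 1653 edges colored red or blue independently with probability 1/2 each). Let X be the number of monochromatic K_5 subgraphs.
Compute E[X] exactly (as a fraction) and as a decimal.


Let X = Σ_S X_S over the C(58, 5) = 4582116 subsets S of size 5, where X_S = 1 if the K_5 on S is monochromatic.
For a fixed S, the K_5 on S has C(5, 2) = 10 edges. P[all 10 edges red] = (1/2)^10, and likewise for blue, so P[monochromatic] = 2·(1/2)^10 = 2^{1 − 10} = 1/512.
By linearity of expectation: E[X] = C(58, 5) · 2^{1 − 10} = 4582116 · 1/512 = 1145529/128.
Numerically: E[X] ≈ 8949.445.

E[X] = C(58,5)·2^(1−C(5,2)) = 1145529/128 ≈ 8949.445.


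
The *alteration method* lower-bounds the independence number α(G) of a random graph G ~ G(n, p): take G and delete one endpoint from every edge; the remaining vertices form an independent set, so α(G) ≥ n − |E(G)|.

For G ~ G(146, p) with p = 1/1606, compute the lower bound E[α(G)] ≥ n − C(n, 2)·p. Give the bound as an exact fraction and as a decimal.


E[|E(G)|] = C(146, 2)·p = 10585 · (1/1606) = 145/22.
E[α(G)] ≥ n − E[|E(G)|] = 146 − 145/22 = 3067/22.
Numerically: ≈ 139.409091.
(This is only a lower bound; the true E[α(G)] may be larger.)

E[α(G)] ≥ 3067/22 ≈ 139.409091.


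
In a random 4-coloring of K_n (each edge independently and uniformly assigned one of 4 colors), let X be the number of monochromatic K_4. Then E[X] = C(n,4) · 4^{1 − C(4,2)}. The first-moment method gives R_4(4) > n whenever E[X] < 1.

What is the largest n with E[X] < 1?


We need C(n, 4) · 4^{1 − 6} < 1, i.e. C(n, 4) < 4^{6 − 1} = 1024.
Check values of n near the boundary:
  n = 9: C(9, 4) = 126; 126 < 1024? YES
  n = 10: C(10, 4) = 210; 210 < 1024? YES
  n = 11: C(11, 4) = 330; 330 < 1024? YES
  n = 12: C(12, 4) = 495; 495 < 1024? YES
  n = 13: C(13, 4) = 715; 715 < 1024? YES
  n = 14: C(14, 4) = 1001; 1001 < 1024? YES
  n = 15: C(15, 4) = 1365; 1365 < 1024? NO
The largest n with C(n, 4) < 1024 is n = 14 (where E[X] = 1001/1024 ≈ 0.9775391). Hence R_4(4) > 14, i.e. R_4(4) ≥ 15.

Largest n = 14; hence R_4(4) > 14.


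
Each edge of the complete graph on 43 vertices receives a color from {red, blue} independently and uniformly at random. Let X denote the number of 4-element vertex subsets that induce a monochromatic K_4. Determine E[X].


Let X = Σ_S X_S over the C(43, 4) = 123410 subsets S of size 4, where X_S = 1 if the K_4 on S is monochromatic.
For a fixed S, the K_4 on S has C(4, 2) = 6 edges. P[all 6 edges red] = (1/2)^6, and likewise for blue, so P[monochromatic] = 2·(1/2)^6 = 2^{1 − 6} = 1/32.
By linearity: E[X] = C(43, 4) · 2^{1 − 6} = 123410 · 1/32 = 61705/16.
Numerically: E[X] ≈ 3856.5625.

E[X] = C(43,4)·2^(1−C(4,2)) = 61705/16 ≈ 3856.5625.


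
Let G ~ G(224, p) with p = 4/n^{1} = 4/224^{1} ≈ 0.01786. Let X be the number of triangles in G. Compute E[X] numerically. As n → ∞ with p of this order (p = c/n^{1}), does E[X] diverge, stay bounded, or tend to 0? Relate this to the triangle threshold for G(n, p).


Number of potential triangles: C(224, 3) = 1848224.
Each occurs with probability p³ ≈ (0.01786)³ ≈ 5.694242e-06.
By linearity: E[X] = C(224, 3)·p³ ≈ 1848224 · 5.694242e-06 ≈ 10.5242.
Here α = 1, so p = 4/n is exactly at the triangle threshold p ~ 1/n. Asymptotically E[X] → c³/6 = 4³/6 = 32/3 ≈ 10.6667, a bounded constant. In this regime the triangle count is asymptotically Poisson(c³/6).

E[X] ≈ 10.5242; in regime p = Θ(1/n^{1}) E[X] stays bounded (at the triangle threshold p ~ 1/n).


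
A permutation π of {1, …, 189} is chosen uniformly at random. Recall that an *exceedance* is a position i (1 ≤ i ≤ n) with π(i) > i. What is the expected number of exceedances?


Write X = Σ_{i=1}^{189} X_i, where X_i = 1_{π(i) > i}.
For each fixed i, π(i) is uniform over {1, …, 189} (marginal of a uniform permutation), so P[π(i) > i] = (n − i)/n. Summing: Σ_{i=1}^{189} (n − i)/n = (0 + 1 + … + 188)/189 = 189(189 − 1)/(2·189) = (189 − 1)/2.
Hence E[X] = Σ_{i=1}^{189} (189 − i)/189 = 94 ≈ 94.00000.

E[X] = 94 = 94.00000.


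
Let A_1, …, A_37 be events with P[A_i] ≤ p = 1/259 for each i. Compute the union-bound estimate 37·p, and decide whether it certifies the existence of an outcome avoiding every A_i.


Union bound: P[∪_{i=1}^{37} A_i] ≤ Σ_i P[A_i] ≤ 37·p = 37·(1/259) = 1/7.
Numerically: 1/7 ≈ 0.14286.
Is 1/7 < 1? YES.
Since P[∪ A_i] ≤ 1/7 < 1, the complement has P[∩ A_i^c] ≥ 1 − 1/7 = 6/7 > 0, so some outcome avoids every A_i.

37·p = 1/7 ≈ 0.14286; existence CERTIFIED by the union bound.


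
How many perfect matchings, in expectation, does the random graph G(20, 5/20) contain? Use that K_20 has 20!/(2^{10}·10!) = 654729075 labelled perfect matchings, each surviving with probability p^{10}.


K_20 has 20!/(2^{10}·10!) = 654729075 labelled perfect matchings.
For each such perfect matching H, let X_H = 1 if all 10 edges of H are present in G. Then P[X_H = 1] = p^{10} = (1/4)^{10} = 1/1048576.
By linearity: E[X] = Σ_H E[X_H] = 654729075 · p^{10} = 654729075 · 1/1048576 = 654729075/1048576.
Numerically: E[X] ≈ 624.398.

E[X] = 654729075 · (1/4)^{10} = 654729075/1048576 ≈ 624.398.


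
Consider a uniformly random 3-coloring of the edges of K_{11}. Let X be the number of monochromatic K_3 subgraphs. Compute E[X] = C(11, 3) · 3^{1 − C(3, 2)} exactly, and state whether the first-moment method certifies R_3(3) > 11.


E[X] = C(11, 3) · 3^{1 − 3} = 165 · 3^{−2} = 165/9.
As a reduced fraction: E[X] = 55/3 ≈ 18.333333.
Is E[X] < 1? NO.
Since E[X] ≥ 1, the first-moment bound is inconclusive at n = 11; it does NOT by itself certify R_3(3) > 11.

E[X] = 55/3 ≈ 18.333333; E[X] ≥ 1; first-moment method inconclusive here.


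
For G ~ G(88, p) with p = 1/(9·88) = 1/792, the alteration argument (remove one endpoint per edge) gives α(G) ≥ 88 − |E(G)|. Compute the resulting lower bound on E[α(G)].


E[|E(G)|] = C(88, 2)·p = 3828 · (1/792) = 29/6.
E[α(G)] ≥ n − E[|E(G)|] = 88 − 29/6 = 499/6.
Numerically: ≈ 83.1667.
(This is only a lower bound; the true E[α(G)] may be larger.)

E[α(G)] ≥ 499/6 ≈ 83.1667.


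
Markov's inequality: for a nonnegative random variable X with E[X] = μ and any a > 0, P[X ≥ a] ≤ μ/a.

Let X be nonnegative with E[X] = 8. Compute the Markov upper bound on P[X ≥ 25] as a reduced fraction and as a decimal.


μ = E[X] = 8, a = 25.
Markov: P[X ≥ 25] ≤ μ/a = (8)/25 = 8/25.
Numerically: ≈ 0.320.
(Since a = 25 > μ = 8.000, the bound 8/25 is < 1 and informative.)

P[X ≥ 25] ≤ 8/25 ≈ 0.320.
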